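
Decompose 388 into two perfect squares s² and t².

We need to find integers s, t > 0 such that s² + t² = 388.
Trying s = 8: t² = 388 - 8² = 388 - 64 = 324
t = 18
Check: 8² + 18² = 64 + 324 = 388 ✓

388 = 8² + 18²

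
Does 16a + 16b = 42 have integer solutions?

Step 1: Compute gcd(16, 16).
gcd(16, 16) = 16

Step 2: Check divisibility.
Does 16 divide 42? 42 = 16 x 2 + 10, so no.

By the theorem on linear Diophantine equations, 16a + 16b = 42 has integer solutions if and only if gcd(16, 16) divides 42. Since 16 does not divide 42, no solutions exist.

No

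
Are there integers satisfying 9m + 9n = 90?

Step 1: Compute gcd(9, 9).
gcd(9, 9) = 9

Step 2: Check divisibility.
Does 9 divide 90? 90 = 9 x 10, so yes.

By the theorem on linear Diophantine equations, 9m + 9n = 90 has integer solutions if and only if gcd(9, 9) divides 90. Since 9 | 90, solutions exist.

Yes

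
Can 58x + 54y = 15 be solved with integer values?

Step 1: Compute gcd(58, 54).
gcd(58, 54) = 2

Step 2: Check divisibility.
Does 2 divide 15? 15 = 2 x 7 + 1, so no.

By the theorem on linear Diophantine equations, 58x + 54y = 15 has integer solutions if and only if gcd(58, 54) divides 15. Since 2 does not divide 15, no solutions exist.

No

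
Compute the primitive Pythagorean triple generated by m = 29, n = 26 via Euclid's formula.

a = m² - n² = 29² - 26² = 841 - 676 = 165
b = 2mn = 2·29·26 = 1508
c = m² + n² = 841 + 676 = 1517
Verify: 165² + 1508² = 27225 + 2274064 = 2301289 = 1517² ✓

(165, 1508, 1517)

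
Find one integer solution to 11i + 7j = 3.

Step 1: Check solvability.
gcd(11, 7) = 1
Since 1 divides 3, solutions exist.

Step 2: Apply extended Euclidean algorithm to find gcd.
We find integers such that 11*x0 + 7*y0 = 1

Step 3: Scale the particular solution.
Multiply by 3/1 = 3:
i = 6, j = -9

Step 4: Verify.
11*(6) + 7*(-9) = 3 = 3 ✓

i = 6, j = -9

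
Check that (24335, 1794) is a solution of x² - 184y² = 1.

Compute x² = 24335² = 592192225
Compute 184y² = 184·1794² = 184·3218436 = 592192224
x² - 184y² = 592192225 - 592192224 = 1
Since this equals 1, (24335, 1794) is a solution.

Yes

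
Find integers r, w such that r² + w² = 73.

We need to find integers r, w > 0 such that r² + w² = 73.
Trying r = 3: w² = 73 - 3² = 73 - 9 = 64
w = 8
Check: 3² + 8² = 9 + 64 = 73 ✓

73 = 3² + 8²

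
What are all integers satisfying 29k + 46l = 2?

Step 1: Compute gcd(29, 46) = 1.
Since 1 divides 2, solutions exist.

Step 2: Find a particular solution using extended Euclidean algorithm.
We get k₀ = -38, l₀ = 24.
Check: 29*-38 + 46*24 = 2 = 2 ✓

Step 3: Write the general solution.
k = -38 + (46/1)t = -38 + 46t
l = 24 - (29/1)t = 24 - 29t
for any integer t.

k = -38 + 46t, l = 24 - 29t for integer t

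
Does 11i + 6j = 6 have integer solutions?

Step 1: Compute gcd(11, 6).
gcd(11, 6) = 1

Step 2: Check divisibility.
Does 1 divide 6? 6 = 1 x 6, so yes.

By the theorem on linear Diophantine equations, 11i + 6j = 6 has integer solutions if and only if gcd(11, 6) divides 6. Since 1 | 6, solutions exist.

Yes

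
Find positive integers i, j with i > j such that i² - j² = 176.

Factor: i² - j² = (i+j)(i-j) = 176.
We need two factors of 176 with the same parity.
Use i+j = 88 and i-j = 2 (product 88·2 = 176).
Adding: 2i = 90, so i = 45.
Subtracting: 2j = 86, so j = 43.
Check: 45² - 43² = 2025 - 1849 = 176 ✓

i = 45, j = 43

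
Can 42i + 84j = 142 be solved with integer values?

Step 1: Compute gcd(42, 84).
gcd(42, 84) = 42

Step 2: Check divisibility.
Does 42 divide 142? 142 = 42 x 3 + 16, so no.

By the theorem on linear Diophantine equations, 42i + 84j = 142 has integer solutions if and only if gcd(42, 84) divides 142. Since 42 does not divide 142, no solutions exist.

No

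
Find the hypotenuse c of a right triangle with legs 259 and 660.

c² = a² + b² = 259² + 660² = 67081 + 435600 = 502681
c = 709

709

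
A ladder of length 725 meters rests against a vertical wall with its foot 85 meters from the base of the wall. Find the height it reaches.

The ladder, wall, and ground form a right triangle with hypotenuse 725 and one leg 85.
By the Pythagorean theorem: h² = 725² - 85² = 525625 - 7225 = 518400
h = √518400 = 720 meters

720 meters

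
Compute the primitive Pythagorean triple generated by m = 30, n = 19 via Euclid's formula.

a = m² - n² = 30² - 19² = 900 - 361 = 539
b = 2mn = 2·30·19 = 1140
c = m² + n² = 900 + 361 = 1261
Verify: 539² + 1140² = 290521 + 1299600 = 1590121 = 1261² ✓

(539, 1140, 1261)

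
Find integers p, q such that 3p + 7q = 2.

Step 1: Check solvability.
gcd(3, 7) = 1
Since 1 divides 2, solutions exist.

Step 2: Apply extended Euclidean algorithm to find gcd.
We find integers such that 3*x0 + 7*y0 = 1

Step 3: Scale the particular solution.
Multiply by 2/1 = 2:
p = -4, q = 2

Step 4: Verify.
3*(-4) + 7*(2) = 2 = 2 ✓

p = -4, q = 2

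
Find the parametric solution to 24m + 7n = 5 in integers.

Step 1: Compute gcd(24, 7) = 1.
Since 1 divides 5, solutions exist.

Step 2: Find a particular solution using extended Euclidean algorithm.
We get m₀ = -10, n₀ = 35.
Check: 24*-10 + 7*35 = 5 = 5 ✓

Step 3: Write the general solution.
m = -10 + (7/1)t = -10 + 7t
n = 35 - (24/1)t = 35 - 24t
for any integer t.

m = -10 + 7t, n = 35 - 24t for integer t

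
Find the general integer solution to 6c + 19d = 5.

Step 1: Compute gcd(6, 19) = 1.
Since 1 divides 5, solutions exist.

Step 2: Find a particular solution using extended Euclidean algorithm.
We get c₀ = -15, d₀ = 5.
Check: 6*-15 + 19*5 = 5 = 5 ✓

Step 3: Write the general solution.
c = -15 + (19/1)t = -15 + 19t
d = 5 - (6/1)t = 5 - 6t
for any integer t.

c = -15 + 19t, d = 5 - 6t for integer t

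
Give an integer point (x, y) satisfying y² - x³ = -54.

Try small integer x values and check whether x³ - 54 is a perfect square.
x = 7: x³ - 54 = 7³ - 54 = 343 - 54 = 289
Is 289 a perfect square? 17² = 289 ✓
So (x, y) = (7, 17) is a solution.

x = 7, y = 17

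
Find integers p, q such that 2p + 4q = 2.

Step 1: Check solvability.
gcd(2, 4) = 2
Since 2 divides 2, solutions exist.

Step 2: Apply extended Euclidean algorithm to find gcd.
We find integers such that 2*x0 + 4*y0 = 2

Step 3: Scale the particular solution.
Multiply by 2/2 = 1:
p = 1, q = 0

Step 4: Verify.
2*(1) + 4*(0) = 2 = 2 ✓

p = 1, q = 0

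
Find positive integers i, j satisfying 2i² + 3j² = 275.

Try small values of i and check whether (275 - 2i²)/3 is a perfect square.
i = 8: 2·8² = 128, so 3j² = 275 - 128 = 147, giving j² = 49, j = 7.
Check: 2·8² + 3·7² = 128 + 147 = 275 ✓

i = 8, j = 7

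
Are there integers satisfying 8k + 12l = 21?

Step 1: Compute gcd(8, 12).
gcd(8, 12) = 4

Step 2: Check divisibility.
Does 4 divide 21? 21 = 4 x 5 + 1, so no.

By the theorem on linear Diophantine equations, 8k + 12l = 21 has integer solutions if and only if gcd(8, 12) divides 21. Since 4 does not divide 21, no solutions exist.

No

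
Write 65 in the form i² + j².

We need to find integers i, j > 0 such that i² + j² = 65.
Trying i = 1: j² = 65 - 1² = 65 - 1 = 64
j = 8
Check: 1² + 8² = 1 + 64 = 65 ✓

65 = 1² + 8²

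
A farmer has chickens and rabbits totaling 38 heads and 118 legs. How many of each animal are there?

Let c = chickens, r = rabbits.
Heads: c + r = 38
Legs: 2c + 4r = 118
From the first equation, c = 38 - r. Substitute:
2(38 - r) + 4r = 118
76 + 2r = 118
r = (118 - 76)/2 = 21
c = 38 - 21 = 17

Chickens: 17, Rabbits: 21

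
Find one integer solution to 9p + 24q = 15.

Step 1: Check solvability.
gcd(9, 24) = 3
Since 3 divides 15, solutions exist.

Step 2: Apply extended Euclidean algorithm to find gcd.
We find integers such that 9*x0 + 24*y0 = 3

Step 3: Scale the particular solution.
Multiply by 15/3 = 5:
p = 15, q = -5

Step 4: Verify.
9*(15) + 24*(-5) = 15 = 15 ✓

p = 15, q = -5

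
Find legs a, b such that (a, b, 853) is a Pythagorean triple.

We need a² + b² = 853² = 727609.
Trying: 205² + 828² = 42025 + 685584 = 727609 ✓

(205, 828, 853)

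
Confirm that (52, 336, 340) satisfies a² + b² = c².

Compute a² + b² = 52² + 336² = 2704 + 112896 = 115600
Compute c² = 340² = 115600
Since 115600 = 115600, confirmed.

Yes, it is a Pythagorean triple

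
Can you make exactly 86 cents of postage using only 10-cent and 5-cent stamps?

We need non-negative x, y with 10x + 5y = 86.
gcd(10, 5) = 5, and 5 does not divide 86.
No integer solutions exist, so certainly no non-negative ones.

No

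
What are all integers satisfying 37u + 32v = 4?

Step 1: Compute gcd(37, 32) = 1.
Since 1 divides 4, solutions exist.

Step 2: Find a particular solution using extended Euclidean algorithm.
We get u₀ = 52, v₀ = -60.
Check: 37*52 + 32*-60 = 4 = 4 ✓

Step 3: Write the general solution.
u = 52 + (32/1)t = 52 + 32t
v = -60 - (37/1)t = -60 - 37t
for any integer t.

u = 52 + 32t, v = -60 - 37t for integer t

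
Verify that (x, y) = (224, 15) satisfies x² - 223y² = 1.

Compute x² = 224² = 50176
Compute 223y² = 223·15² = 223·225 = 50175
x² - 223y² = 50176 - 50175 = 1
Since this equals 1, (224, 15) is a solution.

Yes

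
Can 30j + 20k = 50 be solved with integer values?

Step 1: Compute gcd(30, 20).
gcd(30, 20) = 10

Step 2: Check divisibility.
Does 10 divide 50? 50 = 10 x 5, so yes.

By the theorem on linear Diophantine equations, 30j + 20k = 50 has integer solutions if and only if gcd(30, 20) divides 50. Since 10 | 50, solutions exist.

Yes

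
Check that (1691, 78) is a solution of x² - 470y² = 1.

Compute x² = 1691² = 2859481
Compute 470y² = 470·78² = 470·6084 = 2859480
x² - 470y² = 2859481 - 2859480 = 1
Since this equals 1, (1691, 78) is a solution.

Yes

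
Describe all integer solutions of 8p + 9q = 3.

Step 1: Compute gcd(8, 9) = 1.
Since 1 divides 3, solutions exist.

Step 2: Find a particular solution using extended Euclidean algorithm.
We get p₀ = -3, q₀ = 3.
Check: 8*-3 + 9*3 = 3 = 3 ✓

Step 3: Write the general solution.
p = -3 + (9/1)t = -3 + 9t
q = 3 - (8/1)t = 3 - 8t
for any integer t.

p = -3 + 9t, q = 3 - 8t for integer t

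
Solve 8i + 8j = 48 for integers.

Step 1: Check solvability.
gcd(8, 8) = 8
Since 8 divides 48, solutions exist.

Step 2: Apply extended Euclidean algorithm to find gcd.
We find integers such that 8*x0 + 8*y0 = 8

Step 3: Scale the particular solution.
Multiply by 48/8 = 6:
i = 0, j = 6

Step 4: Verify.
8*(0) + 8*(6) = 48 = 48 ✓

i = 0, j = 6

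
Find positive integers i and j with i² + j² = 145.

We need to find integers i, j > 0 such that i² + j² = 145.
Trying i = 1: j² = 145 - 1² = 145 - 1 = 144
j = 12
Check: 1² + 12² = 1 + 144 = 145 ✓

145 = 1² + 12²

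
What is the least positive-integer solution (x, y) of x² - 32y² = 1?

We seek the smallest positive integers (x, y) with x² - 32y² = 1, i.e., x² = 32y² + 1.
Try successive y values:
y = 1: x² = 32·1² + 1 = 33, not a perfect square
y = 2: x² = 32·2² + 1 = 129, not a perfect square
y = 3: x² = 32·3² + 1 = 289, x = 17 ✓

Verify: 17² - 32·3² = 289 - 288 = 1 ✓

x = 17, y = 3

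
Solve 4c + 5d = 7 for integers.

Step 1: Check solvability.
gcd(4, 5) = 1
Since 1 divides 7, solutions exist.

Step 2: Apply extended Euclidean algorithm to find gcd.
We find integers such that 4*x0 + 5*y0 = 1

Step 3: Scale the particular solution.
Multiply by 7/1 = 7:
c = -7, d = 7

Step 4: Verify.
4*(-7) + 5*(7) = 7 = 7 ✓

c = -7, d = 7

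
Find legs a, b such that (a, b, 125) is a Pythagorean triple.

We need a² + b² = 125² = 15625.
Trying: 35² + 120² = 1225 + 14400 = 15625 ✓

(35, 120, 125)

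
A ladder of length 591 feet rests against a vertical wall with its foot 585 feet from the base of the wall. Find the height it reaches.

The ladder, wall, and ground form a right triangle with hypotenuse 591 and one leg 585.
By the Pythagorean theorem: h² = 591² - 585² = 349281 - 342225 = 7056
h = √7056 = 84 feet

84 feet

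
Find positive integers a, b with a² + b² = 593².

We need a² + b² = 593² = 351649.
Trying: 465² + 368² = 216225 + 135424 = 351649 ✓

(465, 368, 593)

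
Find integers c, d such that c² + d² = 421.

We need to find integers c, d > 0 such that c² + d² = 421.
Trying c = 14: d² = 421 - 14² = 421 - 196 = 225
d = 15
Check: 14² + 15² = 196 + 225 = 421 ✓

421 = 14² + 15²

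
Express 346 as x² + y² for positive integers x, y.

We need to find integers x, y > 0 such that x² + y² = 346.
Trying x = 11: y² = 346 - 11² = 346 - 121 = 225
y = 15
Check: 11² + 15² = 121 + 225 = 346 ✓

346 = 11² + 15²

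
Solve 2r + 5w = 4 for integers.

Step 1: Check solvability.
gcd(2, 5) = 1
Since 1 divides 4, solutions exist.

Step 2: Apply extended Euclidean algorithm to find gcd.
We find integers such that 2*x0 + 5*y0 = 1

Step 3: Scale the particular solution.
Multiply by 4/1 = 4:
r = -8, w = 4

Step 4: Verify.
2*(-8) + 5*(4) = 4 = 4 ✓

r = -8, w = 4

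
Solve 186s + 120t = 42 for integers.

Step 1: Check solvability.
gcd(186, 120) = 6
Since 6 divides 42, solutions exist.

Step 2: Apply extended Euclidean algorithm to find gcd.
We find integers such that 186*x0 + 120*y0 = 6

Step 3: Scale the particular solution.
Multiply by 42/6 = 7:
s = -63, t = 98

Step 4: Verify.
186*(-63) + 120*(98) = 42 = 42 ✓

s = -63, t = 98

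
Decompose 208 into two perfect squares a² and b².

We need to find integers a, b > 0 such that a² + b² = 208.
Trying a = 8: b² = 208 - 8² = 208 - 64 = 144
b = 12
Check: 8² + 12² = 64 + 144 = 208 ✓

208 = 8² + 12²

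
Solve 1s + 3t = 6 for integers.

Step 1: Check solvability.
gcd(1, 3) = 1
Since 1 divides 6, solutions exist.

Step 2: Apply extended Euclidean algorithm to find gcd.
We find integers such that 1*x0 + 3*y0 = 1

Step 3: Scale the particular solution.
Multiply by 6/1 = 6:
s = 6, t = 0

Step 4: Verify.
1*(6) + 3*(0) = 6 = 6 ✓

s = 6, t = 0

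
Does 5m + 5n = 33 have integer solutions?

Step 1: Compute gcd(5, 5).
gcd(5, 5) = 5

Step 2: Check divisibility.
Does 5 divide 33? 33 = 5 x 6 + 3, so no.

By the theorem on linear Diophantine equations, 5m + 5n = 33 has integer solutions if and only if gcd(5, 5) divides 33. Since 5 does not divide 33, no solutions exist.

No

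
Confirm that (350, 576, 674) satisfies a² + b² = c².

Compute a² + b² = 350² + 576² = 122500 + 331776 = 454276
Compute c² = 674² = 454276
Since 454276 = 454276, confirmed.

Yes, it is a Pythagorean triple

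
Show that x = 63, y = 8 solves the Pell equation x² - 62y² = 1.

Compute x² = 63² = 3969
Compute 62y² = 62·8² = 62·64 = 3968
x² - 62y² = 3969 - 3968 = 1
Since this equals 1, (63, 8) is a solution.

Yes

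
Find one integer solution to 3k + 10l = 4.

Step 1: Check solvability.
gcd(3, 10) = 1
Since 1 divides 4, solutions exist.

Step 2: Apply extended Euclidean algorithm to find gcd.
We find integers such that 3*x0 + 10*y0 = 1

Step 3: Scale the particular solution.
Multiply by 4/1 = 4:
k = -12, l = 4

Step 4: Verify.
3*(-12) + 10*(4) = 4 = 4 ✓

k = -12, l = 4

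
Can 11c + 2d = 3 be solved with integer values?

Step 1: Compute gcd(11, 2).
gcd(11, 2) = 1

Step 2: Check divisibility.
Does 1 divide 3? 3 = 1 x 3, so yes.

By the theorem on linear Diophantine equations, 11c + 2d = 3 has integer solutions if and only if gcd(11, 2) divides 3. Since 1 | 3, solutions exist.

Yes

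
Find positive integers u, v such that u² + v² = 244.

Search for u with 244 - u² a perfect square.
u = 10: 244 - 10² = 244 - 100 = 144 = 12² ✓
So u = 10, v = 12.

u = 10, v = 12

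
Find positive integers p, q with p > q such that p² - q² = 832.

Factor: p² - q² = (p+q)(p-q) = 832.
We need two factors of 832 with the same parity.
Use p+q = 416 and p-q = 2 (product 416·2 = 832).
Adding: 2p = 418, so p = 209.
Subtracting: 2q = 414, so q = 207.
Check: 209² - 207² = 43681 - 42849 = 832 ✓

p = 209, q = 207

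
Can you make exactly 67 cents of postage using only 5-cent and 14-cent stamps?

We need non-negative x, y with 5x + 14y = 67.
gcd(5, 14) = 1 divides 67, so integer solutions exist.
Search for a non-negative one: x = 5 gives 14y = 67 - 25 = 42, so y = 3.
Check: 5·5 + 14·3 = 67 ✓

Yes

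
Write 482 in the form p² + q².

We need to find integers p, q > 0 such that p² + q² = 482.
Trying p = 11: q² = 482 - 11² = 482 - 121 = 361
q = 19
Check: 11² + 19² = 121 + 361 = 482 ✓

482 = 11² + 19²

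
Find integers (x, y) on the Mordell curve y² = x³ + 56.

Try small integer x values and check whether x³ + 56 is a perfect square.
x = 2: x³ + 56 = 2³ + 56 = 8 + 56 = 64
Is 64 a perfect square? 8² = 64 ✓
So (x, y) = (2, -8) is a solution.

x = 2, y = -8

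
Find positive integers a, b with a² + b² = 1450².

We need a² + b² = 1450² = 2102500.
Trying: 1254² + 728² = 1572516 + 529984 = 2102500 ✓

(1254, 728, 1450)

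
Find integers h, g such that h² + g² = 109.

We need to find integers h, g > 0 such that h² + g² = 109.
Trying h = 3: g² = 109 - 3² = 109 - 9 = 100
g = 10
Check: 3² + 10² = 9 + 100 = 109 ✓

109 = 3² + 10²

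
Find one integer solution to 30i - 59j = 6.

Step 1: Check solvability.
gcd(30, 59) = 1
Since 1 divides 6, solutions exist.

Step 2: Apply extended Euclidean algorithm to find gcd.
We find integers such that 30*x0 + 59*y0 = 1

Step 3: Scale the particular solution.
Multiply by 6/1 = 6:
i = 12, j = 6

Step 4: Verify.
30*(12) - 59*(6) = 6 = 6 ✓

i = 12, j = 6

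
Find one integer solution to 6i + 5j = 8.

Step 1: Check solvability.
gcd(6, 5) = 1
Since 1 divides 8, solutions exist.

Step 2: Apply extended Euclidean algorithm to find gcd.
We find integers such that 6*x0 + 5*y0 = 1

Step 3: Scale the particular solution.
Multiply by 8/1 = 8:
i = 8, j = -8

Step 4: Verify.
6*(8) + 5*(-8) = 8 = 8 ✓

i = 8, j = -8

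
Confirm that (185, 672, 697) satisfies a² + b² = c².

Compute a² + b² = 185² + 672² = 34225 + 451584 = 485809
Compute c² = 697² = 485809
Since 485809 = 485809, confirmed.

Yes, it is a Pythagorean triple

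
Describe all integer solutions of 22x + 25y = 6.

Step 1: Compute gcd(22, 25) = 1.
Since 1 divides 6, solutions exist.

Step 2: Find a particular solution using extended Euclidean algorithm.
We get x₀ = 48, y₀ = -42.
Check: 22*48 + 25*-42 = 6 = 6 ✓

Step 3: Write the general solution.
x = 48 + (25/1)t = 48 + 25t
y = -42 - (22/1)t = -42 - 22t
for any integer t.

x = 48 + 25t, y = -42 - 22t for integer t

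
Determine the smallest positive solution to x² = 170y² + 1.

We seek the smallest positive integers (x, y) with x² - 170y² = 1, i.e., x² = 170y² + 1.
Try successive y values:
y = 1: x² = 170·1² + 1 = 171, not a perfect square
y = 2: x² = 170·2² + 1 = 681, not a perfect square
y = 3: x² = 170·3² + 1 = 1531, not a perfect square
... continuing the search (or via continued fractions) ...
y = 26: x² = 170·26² + 1 = 114921, x = 339 ✓

Verify: 339² - 170·26² = 114921 - 114920 = 1 ✓

x = 339, y = 26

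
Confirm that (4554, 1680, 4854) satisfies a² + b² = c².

Compute a² + b² = 4554² + 1680² = 20738916 + 2822400 = 23561316
Compute c² = 4854² = 23561316
Since 23561316 = 23561316, confirmed.

Yes, it is a Pythagorean triple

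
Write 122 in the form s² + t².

We need to find integers s, t > 0 such that s² + t² = 122.
Trying s = 1: t² = 122 - 1² = 122 - 1 = 121
t = 11
Check: 1² + 11² = 1 + 121 = 122 ✓

122 = 1² + 11²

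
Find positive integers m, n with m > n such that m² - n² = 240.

Factor: m² - n² = (m+n)(m-n) = 240.
We need two factors of 240 with the same parity.
Use m+n = 120 and m-n = 2 (product 120·2 = 240).
Adding: 2m = 122, so m = 61.
Subtracting: 2n = 118, so n = 59.
Check: 61² - 59² = 3721 - 3481 = 240 ✓

m = 61, n = 59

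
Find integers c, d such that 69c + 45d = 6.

Step 1: Check solvability.
gcd(69, 45) = 3
Since 3 divides 6, solutions exist.

Step 2: Apply extended Euclidean algorithm to find gcd.
We find integers such that 69*x0 + 45*y0 = 3

Step 3: Scale the particular solution.
Multiply by 6/3 = 2:
c = 4, d = -6

Step 4: Verify.
69*(4) + 45*(-6) = 6 = 6 ✓

c = 4, d = -6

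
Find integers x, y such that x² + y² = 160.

We need to find integers x, y > 0 such that x² + y² = 160.
Trying x = 4: y² = 160 - 4² = 160 - 16 = 144
y = 12
Check: 4² + 12² = 16 + 144 = 160 ✓

160 = 4² + 12²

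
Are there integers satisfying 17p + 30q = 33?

Step 1: Compute gcd(17, 30).
gcd(17, 30) = 1

Step 2: Check divisibility.
Does 1 divide 33? 33 = 1 x 33, so yes.

By the theorem on linear Diophantine equations, 17p + 30q = 33 has integer solutions if and only if gcd(17, 30) divides 33. Since 1 | 33, solutions exist.

Yes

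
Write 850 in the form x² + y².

We need to find integers x, y > 0 such that x² + y² = 850.
Trying x = 3: y² = 850 - 3² = 850 - 9 = 841
y = 29
Check: 3² + 29² = 9 + 841 = 850 ✓

850 = 3² + 29²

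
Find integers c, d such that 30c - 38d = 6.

Step 1: Check solvability.
gcd(30, 38) = 2
Since 2 divides 6, solutions exist.

Step 2: Apply extended Euclidean algorithm to find gcd.
We find integers such that 30*x0 + 38*y0 = 2

Step 3: Scale the particular solution.
Multiply by 6/2 = 3:
c = -15, d = -12

Step 4: Verify.
30*(-15) - 38*(-12) = 6 = 6 ✓

c = -15, d = -12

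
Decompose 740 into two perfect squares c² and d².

We need to find integers c, d > 0 such that c² + d² = 740.
Trying c = 8: d² = 740 - 8² = 740 - 64 = 676
d = 26
Check: 8² + 26² = 64 + 676 = 740 ✓

740 = 8² + 26²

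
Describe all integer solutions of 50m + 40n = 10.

Step 1: Compute gcd(50, 40) = 10.
Since 10 divides 10, solutions exist.

Step 2: Find a particular solution using extended Euclidean algorithm.
We get m₀ = 1, n₀ = -1.
Check: 50*1 + 40*-1 = 10 = 10 ✓

Step 3: Write the general solution.
m = 1 + (40/10)t = 1 + 4t
n = -1 - (50/10)t = -1 - 5t
for any integer t.

m = 1 + 4t, n = -1 - 5t for integer t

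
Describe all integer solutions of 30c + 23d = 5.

Step 1: Compute gcd(30, 23) = 1.
Since 1 divides 5, solutions exist.

Step 2: Find a particular solution using extended Euclidean algorithm.
We get c₀ = 50, d₀ = -65.
Check: 30*50 + 23*-65 = 5 = 5 ✓

Step 3: Write the general solution.
c = 50 + (23/1)t = 50 + 23t
d = -65 - (30/1)t = -65 - 30t
for any integer t.

c = 50 + 23t, d = -65 - 30t for integer t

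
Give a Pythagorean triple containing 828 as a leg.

We need the other leg and hypotenuse such that 828² + x² = c².
Take x = 205, c = 853: 828² + 205² = 685584 + 42025 = 727609 = 853² ✓
Triple: (205, 828, 853)

(205, 828, 853)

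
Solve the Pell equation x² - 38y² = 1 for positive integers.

We seek the smallest positive integers (x, y) with x² - 38y² = 1, i.e., x² = 38y² + 1.
Try successive y values:
y = 1: x² = 38·1² + 1 = 39, not a perfect square
y = 2: x² = 38·2² + 1 = 153, not a perfect square
y = 3: x² = 38·3² + 1 = 343, not a perfect square
... continuing the search (or via continued fractions) ...
y = 6: x² = 38·6² + 1 = 1369, x = 37 ✓

Verify: 37² - 38·6² = 1369 - 1368 = 1 ✓

x = 37, y = 6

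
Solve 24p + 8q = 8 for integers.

Step 1: Check solvability.
gcd(24, 8) = 8
Since 8 divides 8, solutions exist.

Step 2: Apply extended Euclidean algorithm to find gcd.
We find integers such that 24*x0 + 8*y0 = 8

Step 3: Scale the particular solution.
Multiply by 8/8 = 1:
p = 0, q = 1

Step 4: Verify.
24*(0) + 8*(1) = 8 = 8 ✓

p = 0, q = 1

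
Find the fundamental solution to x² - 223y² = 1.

We seek the smallest positive integers (x, y) with x² - 223y² = 1, i.e., x² = 223y² + 1.
Try successive y values:
y = 1: x² = 223·1² + 1 = 224, not a perfect square
y = 2: x² = 223·2² + 1 = 893, not a perfect square
y = 3: x² = 223·3² + 1 = 2008, not a perfect square
... continuing the search (or via continued fractions) ...
y = 15: x² = 223·15² + 1 = 50176, x = 224 ✓

Verify: 224² - 223·15² = 50176 - 50175 = 1 ✓

x = 224, y = 15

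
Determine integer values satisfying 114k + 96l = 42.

Step 1: Check solvability.
gcd(114, 96) = 6
Since 6 divides 42, solutions exist.

Step 2: Apply extended Euclidean algorithm to find gcd.
We find integers such that 114*x0 + 96*y0 = 6

Step 3: Scale the particular solution.
Multiply by 42/6 = 7:
k = -35, l = 42

Step 4: Verify.
114*(-35) + 96*(42) = 42 = 42 ✓

k = -35, l = 42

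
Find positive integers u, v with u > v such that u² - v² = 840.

Factor: u² - v² = (u+v)(u-v) = 840.
We need two factors of 840 with the same parity.
Use u+v = 420 and u-v = 2 (product 420·2 = 840).
Adding: 2u = 422, so u = 211.
Subtracting: 2v = 418, so v = 209.
Check: 211² - 209² = 44521 - 43681 = 840 ✓

u = 211, v = 209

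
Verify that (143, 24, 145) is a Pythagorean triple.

Compute a² + b²:
143² + 24² = 20449 + 576 = 21025
Compute c²:
145² = 21025
Since 21025 = 21025, it is a Pythagorean triple.

Yes, it is a Pythagorean triple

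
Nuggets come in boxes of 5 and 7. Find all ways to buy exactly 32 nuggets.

We need non-negative integers (x, y) with 5x + 7y = 32.
For each x in 0..6, check if 32 - 5x is a non-negative multiple of 7.
x = 5: 7y = 7, y = 1 ✓

(5 boxes of 5, 1 boxes of 7)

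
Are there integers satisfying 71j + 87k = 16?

Step 1: Compute gcd(71, 87).
gcd(71, 87) = 1

Step 2: Check divisibility.
Does 1 divide 16? 16 = 1 x 16, so yes.

By the theorem on linear Diophantine equations, 71j + 87k = 16 has integer solutions if and only if gcd(71, 87) divides 16. Since 1 | 16, solutions exist.

Yes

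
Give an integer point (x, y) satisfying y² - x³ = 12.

Try small integer x values and check whether x³ + 12 is a perfect square.
x = -2: x³ + 12 = -2³ + 12 = -8 + 12 = 4
Is 4 a perfect square? 2² = 4 ✓
So (x, y) = (-2, -2) is a solution.

x = -2, y = -2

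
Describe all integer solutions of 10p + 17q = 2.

Step 1: Compute gcd(10, 17) = 1.
Since 1 divides 2, solutions exist.

Step 2: Find a particular solution using extended Euclidean algorithm.
We get p₀ = -10, q₀ = 6.
Check: 10*-10 + 17*6 = 2 = 2 ✓

Step 3: Write the general solution.
p = -10 + (17/1)t = -10 + 17t
q = 6 - (10/1)t = 6 - 10t
for any integer t.

p = -10 + 17t, q = 6 - 10t for integer t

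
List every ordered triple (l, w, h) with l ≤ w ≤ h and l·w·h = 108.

Iterate l from 1 to ⌊108^(1/3)⌋. For each l dividing 108, iterate w ≥ l with w dividing 108/l, and set h = 108/(l·w).
Triples found (12): (1×1×108), (1×2×54), (1×3×36), (1×4×27), (1×6×18), (1×9×12), (2×2×27), (2×3×18), (2×6×9), (3×3×12), (3×4×9), (3×6×6)

(1×1×108), (1×2×54), (1×3×36), (1×4×27), (1×6×18), (1×9×12), (2×2×27), (2×3×18), (2×6×9), (3×3×12), (3×4×9), (3×6×6)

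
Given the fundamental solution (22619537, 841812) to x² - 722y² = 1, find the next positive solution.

Solutions to x² - Dy² = 1 are generated by powers of (x₀ + y₀√D).
The next solution satisfies x₁ + y₁√722 = (x₀ + y₀√722)², giving:
x₁ = x₀² + 722y₀² = 22619537² + 722·841812² = 511643454094369 + 511643454094368 = 1023286908188737
y₁ = 2x₀y₀ = 2·22619537·841812 = 38082795362088

Verify: 1023286908188737² - 722·38082795362088² = 1047116096470464666346013655169 - 1047116096470464666346013655168 = 1 ✓

x = 1023286908188737, y = 38082795362088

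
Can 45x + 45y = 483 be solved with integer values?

Step 1: Compute gcd(45, 45).
gcd(45, 45) = 45

Step 2: Check divisibility.
Does 45 divide 483? 483 = 45 x 10 + 33, so no.

By the theorem on linear Diophantine equations, 45x + 45y = 483 has integer solutions if and only if gcd(45, 45) divides 483. Since 45 does not divide 483, no solutions exist.

No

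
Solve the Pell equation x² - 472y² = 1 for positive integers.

We seek the smallest positive integers (x, y) with x² - 472y² = 1, i.e., x² = 472y² + 1.
Try successive y values:
y = 1: x² = 472·1² + 1 = 473, not a perfect square
y = 2: x² = 472·2² + 1 = 1889, not a perfect square
y = 3: x² = 472·3² + 1 = 4249, not a perfect square
... continuing the search (or via continued fractions) ...
y = 14127: x² = 472·14127² + 1 = 94198044889, x = 306917 ✓

Verify: 306917² - 472·14127² = 94198044889 - 94198044888 = 1 ✓

x = 306917, y = 14127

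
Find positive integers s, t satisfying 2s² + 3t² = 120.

Try small values of s and check whether (120 - 2s²)/3 is a perfect square.
s = 6: 2·6² = 72, so 3t² = 120 - 72 = 48, giving t² = 16, t = 4.
Check: 2·6² + 3·4² = 72 + 48 = 120 ✓

s = 6, t = 4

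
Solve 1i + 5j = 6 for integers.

Step 1: Check solvability.
gcd(1, 5) = 1
Since 1 divides 6, solutions exist.

Step 2: Apply extended Euclidean algorithm to find gcd.
We find integers such that 1*x0 + 5*y0 = 1

Step 3: Scale the particular solution.
Multiply by 6/1 = 6:
i = 6, j = 0

Step 4: Verify.
1*(6) + 5*(0) = 6 = 6 ✓

i = 6, j = 0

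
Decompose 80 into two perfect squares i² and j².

We need to find integers i, j > 0 such that i² + j² = 80.
Trying i = 4: j² = 80 - 4² = 80 - 16 = 64
j = 8
Check: 4² + 8² = 16 + 64 = 80 ✓

80 = 4² + 8²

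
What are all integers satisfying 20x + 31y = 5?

Step 1: Compute gcd(20, 31) = 1.
Since 1 divides 5, solutions exist.

Step 2: Find a particular solution using extended Euclidean algorithm.
We get x₀ = 70, y₀ = -45.
Check: 20*70 + 31*-45 = 5 = 5 ✓

Step 3: Write the general solution.
x = 70 + (31/1)t = 70 + 31t
y = -45 - (20/1)t = -45 - 20t
for any integer t.

x = 70 + 31t, y = -45 - 20t for integer t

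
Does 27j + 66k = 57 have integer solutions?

Step 1: Compute gcd(27, 66).
gcd(27, 66) = 3

Step 2: Check divisibility.
Does 3 divide 57? 57 = 3 x 19, so yes.

By the theorem on linear Diophantine equations, 27j + 66k = 57 has integer solutions if and only if gcd(27, 66) divides 57. Since 3 | 57, solutions exist.

Yes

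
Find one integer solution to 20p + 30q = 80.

Step 1: Check solvability.
gcd(20, 30) = 10
Since 10 divides 80, solutions exist.

Step 2: Apply extended Euclidean algorithm to find gcd.
We find integers such that 20*x0 + 30*y0 = 10

Step 3: Scale the particular solution.
Multiply by 80/10 = 8:
p = -8, q = 8

Step 4: Verify.
20*(-8) + 30*(8) = 80 = 80 ✓

p = -8, q = 8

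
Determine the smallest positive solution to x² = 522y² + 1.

We seek the smallest positive integers (x, y) with x² - 522y² = 1, i.e., x² = 522y² + 1.
Try successive y values:
y = 1: x² = 522·1² + 1 = 523, not a perfect square
y = 2: x² = 522·2² + 1 = 2089, not a perfect square
y = 3: x² = 522·3² + 1 = 4699, not a perfect square
... continuing the search (or via continued fractions) ...
y = 858: x² = 522·858² + 1 = 384277609, x = 19603 ✓

Verify: 19603² - 522·858² = 384277609 - 384277608 = 1 ✓

x = 19603, y = 858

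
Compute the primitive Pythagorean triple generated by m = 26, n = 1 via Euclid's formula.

a = m² - n² = 26² - 1² = 676 - 1 = 675
b = 2mn = 2·26·1 = 52
c = m² + n² = 676 + 1 = 677
Verify: 675² + 52² = 455625 + 2704 = 458329 = 677² ✓

(675, 52, 677)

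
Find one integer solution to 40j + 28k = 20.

Step 1: Check solvability.
gcd(40, 28) = 4
Since 4 divides 20, solutions exist.

Step 2: Apply extended Euclidean algorithm to find gcd.
We find integers such that 40*x0 + 28*y0 = 4

Step 3: Scale the particular solution.
Multiply by 20/4 = 5:
j = -10, k = 15

Step 4: Verify.
40*(-10) + 28*(15) = 20 = 20 ✓

j = -10, k = 15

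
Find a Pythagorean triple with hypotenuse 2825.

We need a² + b² = 2825² = 7980625.
Trying: 2465² + 1380² = 6076225 + 1904400 = 7980625 ✓

(2465, 1380, 2825)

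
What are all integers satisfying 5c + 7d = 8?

Step 1: Compute gcd(5, 7) = 1.
Since 1 divides 8, solutions exist.

Step 2: Find a particular solution using extended Euclidean algorithm.
We get c₀ = 24, d₀ = -16.
Check: 5*24 + 7*-16 = 8 = 8 ✓

Step 3: Write the general solution.
c = 24 + (7/1)t = 24 + 7t
d = -16 - (5/1)t = -16 - 5t
for any integer t.

c = 24 + 7t, d = -16 - 5t for integer t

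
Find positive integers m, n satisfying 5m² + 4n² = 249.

Try small values of m and check whether (249 - 5m²)/4 is a perfect square.
m = 7: 5·7² = 245, so 4n² = 249 - 245 = 4, giving n² = 1, n = 1.
Check: 5·7² + 4·1² = 245 + 4 = 249 ✓

m = 7, n = 1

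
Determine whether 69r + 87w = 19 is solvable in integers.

Step 1: Compute gcd(69, 87).
gcd(69, 87) = 3

Step 2: Check divisibility.
Does 3 divide 19? 19 = 3 x 6 + 1, so no.

By the theorem on linear Diophantine equations, 69r + 87w = 19 has integer solutions if and only if gcd(69, 87) divides 19. Since 3 does not divide 19, no solutions exist.

No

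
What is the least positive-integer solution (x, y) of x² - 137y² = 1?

We seek the smallest positive integers (x, y) with x² - 137y² = 1, i.e., x² = 137y² + 1.
Try successive y values:
y = 1: x² = 137·1² + 1 = 138, not a perfect square
y = 2: x² = 137·2² + 1 = 549, not a perfect square
y = 3: x² = 137·3² + 1 = 1234, not a perfect square
... continuing the search (or via continued fractions) ...
y = 519712: x² = 137·519712² + 1 = 37003777123329, x = 6083073 ✓

Verify: 6083073² - 137·519712² = 37003777123329 - 37003777123328 = 1 ✓

x = 6083073, y = 519712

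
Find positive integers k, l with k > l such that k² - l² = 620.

Factor: k² - l² = (k+l)(k-l) = 620.
We need two factors of 620 with the same parity.
Use k+l = 310 and k-l = 2 (product 310·2 = 620).
Adding: 2k = 312, so k = 156.
Subtracting: 2l = 308, so l = 154.
Check: 156² - 154² = 24336 - 23716 = 620 ✓

k = 156, l = 154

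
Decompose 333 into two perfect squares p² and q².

We need to find integers p, q > 0 such that p² + q² = 333.
Trying p = 3: q² = 333 - 3² = 333 - 9 = 324
q = 18
Check: 3² + 18² = 9 + 324 = 333 ✓

333 = 3² + 18²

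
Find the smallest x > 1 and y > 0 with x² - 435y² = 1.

We seek the smallest positive integers (x, y) with x² - 435y² = 1, i.e., x² = 435y² + 1.
Try successive y values:
y = 1: x² = 435·1² + 1 = 436, not a perfect square
y = 2: x² = 435·2² + 1 = 1741, not a perfect square
y = 3: x² = 435·3² + 1 = 3916, not a perfect square
... continuing the search (or via continued fractions) ...
y = 7: x² = 435·7² + 1 = 21316, x = 146 ✓

Verify: 146² - 435·7² = 21316 - 21315 = 1 ✓

x = 146, y = 7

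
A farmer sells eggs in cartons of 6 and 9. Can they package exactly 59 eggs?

We need non-negative a, b with 6a + 9b = 59.
gcd(6, 9) = 3, and 3 does not divide 59.
No integer solutions exist.

No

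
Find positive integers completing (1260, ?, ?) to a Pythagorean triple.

We need the other leg and hypotenuse such that 1260² + x² = c².
Take x = 195, c = 1275: 1260² + 195² = 1587600 + 38025 = 1625625 = 1275² ✓
Triple: (195, 1260, 1275)

(195, 1260, 1275)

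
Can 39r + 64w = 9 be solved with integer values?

Step 1: Compute gcd(39, 64).
gcd(39, 64) = 1

Step 2: Check divisibility.
Does 1 divide 9? 9 = 1 x 9, so yes.

By the theorem on linear Diophantine equations, 39r + 64w = 9 has integer solutions if and only if gcd(39, 64) divides 9. Since 1 | 9, solutions exist.

Yes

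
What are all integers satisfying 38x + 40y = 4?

Step 1: Compute gcd(38, 40) = 2.
Since 2 divides 4, solutions exist.

Step 2: Find a particular solution using extended Euclidean algorithm.
We get x₀ = -2, y₀ = 2.
Check: 38*-2 + 40*2 = 4 = 4 ✓

Step 3: Write the general solution.
x = -2 + (40/2)t = -2 + 20t
y = 2 - (38/2)t = 2 - 19t
for any integer t.

x = -2 + 20t, y = 2 - 19t for integer t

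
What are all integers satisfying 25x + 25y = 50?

Step 1: Compute gcd(25, 25) = 25.
Since 25 divides 50, solutions exist.

Step 2: Find a particular solution using extended Euclidean algorithm.
We get x₀ = 0, y₀ = 2.
Check: 25*0 + 25*2 = 50 = 50 ✓

Step 3: Write the general solution.
x = 0 + (25/25)t = 0 + 1t
y = 2 - (25/25)t = 2 - 1t
for any integer t.

x = 0 + 1t, y = 2 - 1t for integer t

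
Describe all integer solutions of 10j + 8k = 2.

Step 1: Compute gcd(10, 8) = 2.
Since 2 divides 2, solutions exist.

Step 2: Find a particular solution using extended Euclidean algorithm.
We get j₀ = 1, k₀ = -1.
Check: 10*1 + 8*-1 = 2 = 2 ✓

Step 3: Write the general solution.
j = 1 + (8/2)t = 1 + 4t
k = -1 - (10/2)t = -1 - 5t
for any integer t.

j = 1 + 4t, k = -1 - 5t for integer t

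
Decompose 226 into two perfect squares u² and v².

We need to find integers u, v > 0 such that u² + v² = 226.
Trying u = 1: v² = 226 - 1² = 226 - 1 = 225
v = 15
Check: 1² + 15² = 1 + 225 = 226 ✓

226 = 1² + 15²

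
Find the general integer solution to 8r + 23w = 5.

Step 1: Compute gcd(8, 23) = 1.
Since 1 divides 5, solutions exist.

Step 2: Find a particular solution using extended Euclidean algorithm.
We get r₀ = 15, w₀ = -5.
Check: 8*15 + 23*-5 = 5 = 5 ✓

Step 3: Write the general solution.
r = 15 + (23/1)t = 15 + 23t
w = -5 - (8/1)t = -5 - 8t
for any integer t.

r = 15 + 23t, w = -5 - 8t for integer t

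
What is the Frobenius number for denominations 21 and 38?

For two coprime denominations a and b, the Frobenius number (largest value not representable as a non-negative combination) is ab - a - b.
Here gcd(21, 38) = 1, so they are coprime.
F(21, 38) = 21·38 - 21 - 38 = 798 - 59 = 739

739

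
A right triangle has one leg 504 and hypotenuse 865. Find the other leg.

a² = c² - b² = 748225 - 254016 = 494209
a = 703

703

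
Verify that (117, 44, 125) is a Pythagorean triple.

Compute a² + b²:
117² + 44² = 13689 + 1936 = 15625
Compute c²:
125² = 15625
Since 15625 = 15625, it is a Pythagorean triple.

Yes, it is a Pythagorean triple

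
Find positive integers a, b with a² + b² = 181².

We need a² + b² = 181² = 32761.
Trying: 19² + 180² = 361 + 32400 = 32761 ✓

(19, 180, 181)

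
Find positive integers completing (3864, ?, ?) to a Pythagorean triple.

We need the other leg and hypotenuse such that 3864² + x² = c².
Take x = 352, c = 3880: 3864² + 352² = 14930496 + 123904 = 15054400 = 3880² ✓
Triple: (3864, 352, 3880)

(3864, 352, 3880)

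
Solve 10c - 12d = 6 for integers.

Step 1: Check solvability.
gcd(10, 12) = 2
Since 2 divides 6, solutions exist.

Step 2: Apply extended Euclidean algorithm to find gcd.
We find integers such that 10*x0 + 12*y0 = 2

Step 3: Scale the particular solution.
Multiply by 6/2 = 3:
c = -3, d = -3

Step 4: Verify.
10*(-3) - 12*(-3) = 6 = 6 ✓

c = -3, d = -3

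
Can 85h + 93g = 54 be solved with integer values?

Step 1: Compute gcd(85, 93).
gcd(85, 93) = 1

Step 2: Check divisibility.
Does 1 divide 54? 54 = 1 x 54, so yes.

By the theorem on linear Diophantine equations, 85h + 93g = 54 has integer solutions if and only if gcd(85, 93) divides 54. Since 1 | 54, solutions exist.

Yes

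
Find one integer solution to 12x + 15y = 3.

Step 1: Check solvability.
gcd(12, 15) = 3
Since 3 divides 3, solutions exist.

Step 2: Apply extended Euclidean algorithm to find gcd.
We find integers such that 12*x0 + 15*y0 = 3

Step 3: Scale the particular solution.
Multiply by 3/3 = 1:
x = -1, y = 1

Step 4: Verify.
12*(-1) + 15*(1) = 3 = 3 ✓

x = -1, y = 1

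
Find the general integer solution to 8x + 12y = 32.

Step 1: Compute gcd(8, 12) = 4.
Since 4 divides 32, solutions exist.

Step 2: Find a particular solution using extended Euclidean algorithm.
We get x₀ = -8, y₀ = 8.
Check: 8*-8 + 12*8 = 32 = 32 ✓

Step 3: Write the general solution.
x = -8 + (12/4)t = -8 + 3t
y = 8 - (8/4)t = 8 - 2t
for any integer t.

x = -8 + 3t, y = 8 - 2t for integer t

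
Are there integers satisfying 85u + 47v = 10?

Step 1: Compute gcd(85, 47).
gcd(85, 47) = 1

Step 2: Check divisibility.
Does 1 divide 10? 10 = 1 x 10, so yes.

By the theorem on linear Diophantine equations, 85u + 47v = 10 has integer solutions if and only if gcd(85, 47) divides 10. Since 1 | 10, solutions exist.

Yes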